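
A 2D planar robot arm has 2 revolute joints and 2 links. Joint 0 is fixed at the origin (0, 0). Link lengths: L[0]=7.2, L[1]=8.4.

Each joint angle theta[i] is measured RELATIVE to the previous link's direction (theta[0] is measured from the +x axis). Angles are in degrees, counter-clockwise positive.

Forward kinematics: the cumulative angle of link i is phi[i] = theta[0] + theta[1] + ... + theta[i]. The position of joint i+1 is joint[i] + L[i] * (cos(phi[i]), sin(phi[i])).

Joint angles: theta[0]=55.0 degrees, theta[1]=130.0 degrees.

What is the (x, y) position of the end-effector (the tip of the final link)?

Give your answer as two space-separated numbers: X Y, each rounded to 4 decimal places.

Answer: -4.2383 5.1658

Derivation:
joint[0] = (0.0000, 0.0000)  (base)
link 0: phi[0] = 55 = 55 deg
  cos(55 deg) = 0.5736, sin(55 deg) = 0.8192
  joint[1] = (0.0000, 0.0000) + 7.2 * (0.5736, 0.8192) = (0.0000 + 4.1298, 0.0000 + 5.8979) = (4.1298, 5.8979)
link 1: phi[1] = 55 + 130 = 185 deg
  cos(185 deg) = -0.9962, sin(185 deg) = -0.0872
  joint[2] = (4.1298, 5.8979) + 8.4 * (-0.9962, -0.0872) = (4.1298 + -8.3680, 5.8979 + -0.7321) = (-4.2383, 5.1658)
End effector: (-4.2383, 5.1658)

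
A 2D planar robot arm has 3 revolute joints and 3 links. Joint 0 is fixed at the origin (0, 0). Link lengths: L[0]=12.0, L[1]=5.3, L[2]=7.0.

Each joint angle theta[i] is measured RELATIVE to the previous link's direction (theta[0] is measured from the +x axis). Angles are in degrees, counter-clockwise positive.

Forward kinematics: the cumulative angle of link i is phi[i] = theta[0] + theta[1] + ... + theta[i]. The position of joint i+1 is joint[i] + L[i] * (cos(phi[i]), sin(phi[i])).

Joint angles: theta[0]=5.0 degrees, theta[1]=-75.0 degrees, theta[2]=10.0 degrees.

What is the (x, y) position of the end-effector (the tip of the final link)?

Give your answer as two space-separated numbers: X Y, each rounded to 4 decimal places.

Answer: 17.2670 -9.9967

Derivation:
joint[0] = (0.0000, 0.0000)  (base)
link 0: phi[0] = 5 = 5 deg
  cos(5 deg) = 0.9962, sin(5 deg) = 0.0872
  joint[1] = (0.0000, 0.0000) + 12 * (0.9962, 0.0872) = (0.0000 + 11.9543, 0.0000 + 1.0459) = (11.9543, 1.0459)
link 1: phi[1] = 5 + -75 = -70 deg
  cos(-70 deg) = 0.3420, sin(-70 deg) = -0.9397
  joint[2] = (11.9543, 1.0459) + 5.3 * (0.3420, -0.9397) = (11.9543 + 1.8127, 1.0459 + -4.9804) = (13.7670, -3.9345)
link 2: phi[2] = 5 + -75 + 10 = -60 deg
  cos(-60 deg) = 0.5000, sin(-60 deg) = -0.8660
  joint[3] = (13.7670, -3.9345) + 7 * (0.5000, -0.8660) = (13.7670 + 3.5000, -3.9345 + -6.0622) = (17.2670, -9.9967)
End effector: (17.2670, -9.9967)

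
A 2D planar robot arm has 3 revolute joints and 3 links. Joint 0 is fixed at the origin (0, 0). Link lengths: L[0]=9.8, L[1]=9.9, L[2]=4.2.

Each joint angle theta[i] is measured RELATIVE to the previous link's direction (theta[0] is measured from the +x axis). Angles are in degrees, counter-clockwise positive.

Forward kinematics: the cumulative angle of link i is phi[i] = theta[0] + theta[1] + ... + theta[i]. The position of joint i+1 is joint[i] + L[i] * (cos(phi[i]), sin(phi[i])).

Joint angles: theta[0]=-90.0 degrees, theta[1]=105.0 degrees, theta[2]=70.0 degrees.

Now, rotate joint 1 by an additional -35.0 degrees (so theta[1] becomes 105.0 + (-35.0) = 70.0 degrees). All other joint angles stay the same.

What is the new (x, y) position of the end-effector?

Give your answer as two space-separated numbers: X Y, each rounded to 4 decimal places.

joint[0] = (0.0000, 0.0000)  (base)
link 0: phi[0] = -90 = -90 deg
  cos(-90 deg) = 0.0000, sin(-90 deg) = -1.0000
  joint[1] = (0.0000, 0.0000) + 9.8 * (0.0000, -1.0000) = (0.0000 + 0.0000, 0.0000 + -9.8000) = (0.0000, -9.8000)
link 1: phi[1] = -90 + 70 = -20 deg
  cos(-20 deg) = 0.9397, sin(-20 deg) = -0.3420
  joint[2] = (0.0000, -9.8000) + 9.9 * (0.9397, -0.3420) = (0.0000 + 9.3030, -9.8000 + -3.3860) = (9.3030, -13.1860)
link 2: phi[2] = -90 + 70 + 70 = 50 deg
  cos(50 deg) = 0.6428, sin(50 deg) = 0.7660
  joint[3] = (9.3030, -13.1860) + 4.2 * (0.6428, 0.7660) = (9.3030 + 2.6997, -13.1860 + 3.2174) = (12.0027, -9.9686)
End effector: (12.0027, -9.9686)

Answer: 12.0027 -9.9686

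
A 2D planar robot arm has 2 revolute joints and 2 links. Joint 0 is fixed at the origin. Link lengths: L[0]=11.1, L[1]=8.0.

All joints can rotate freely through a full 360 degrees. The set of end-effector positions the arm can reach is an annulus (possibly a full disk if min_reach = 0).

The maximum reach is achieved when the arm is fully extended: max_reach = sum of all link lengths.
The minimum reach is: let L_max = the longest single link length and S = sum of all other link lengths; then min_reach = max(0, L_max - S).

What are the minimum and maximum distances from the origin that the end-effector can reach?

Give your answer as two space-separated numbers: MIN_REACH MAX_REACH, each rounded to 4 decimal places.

Answer: 3.1000 19.1000

Derivation:
Link lengths: [11.1, 8.0]
max_reach = 11.1 + 8 = 19.1
L_max = max([11.1, 8.0]) = 11.1
S (sum of others) = 19.1 - 11.1 = 8
min_reach = max(0, 11.1 - 8) = max(0, 3.1) = 3.1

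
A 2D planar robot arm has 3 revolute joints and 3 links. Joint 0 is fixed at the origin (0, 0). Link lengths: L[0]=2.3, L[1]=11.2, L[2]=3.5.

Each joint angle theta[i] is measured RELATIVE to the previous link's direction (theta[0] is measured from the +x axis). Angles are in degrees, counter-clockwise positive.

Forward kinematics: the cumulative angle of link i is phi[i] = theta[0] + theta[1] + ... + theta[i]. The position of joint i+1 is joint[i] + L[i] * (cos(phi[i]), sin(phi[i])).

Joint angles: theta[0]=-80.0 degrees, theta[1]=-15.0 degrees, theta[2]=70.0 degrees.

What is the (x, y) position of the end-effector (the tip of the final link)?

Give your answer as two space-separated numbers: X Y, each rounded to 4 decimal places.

joint[0] = (0.0000, 0.0000)  (base)
link 0: phi[0] = -80 = -80 deg
  cos(-80 deg) = 0.1736, sin(-80 deg) = -0.9848
  joint[1] = (0.0000, 0.0000) + 2.3 * (0.1736, -0.9848) = (0.0000 + 0.3994, 0.0000 + -2.2651) = (0.3994, -2.2651)
link 1: phi[1] = -80 + -15 = -95 deg
  cos(-95 deg) = -0.0872, sin(-95 deg) = -0.9962
  joint[2] = (0.3994, -2.2651) + 11.2 * (-0.0872, -0.9962) = (0.3994 + -0.9761, -2.2651 + -11.1574) = (-0.5768, -13.4224)
link 2: phi[2] = -80 + -15 + 70 = -25 deg
  cos(-25 deg) = 0.9063, sin(-25 deg) = -0.4226
  joint[3] = (-0.5768, -13.4224) + 3.5 * (0.9063, -0.4226) = (-0.5768 + 3.1721, -13.4224 + -1.4792) = (2.5953, -14.9016)
End effector: (2.5953, -14.9016)

Answer: 2.5953 -14.9016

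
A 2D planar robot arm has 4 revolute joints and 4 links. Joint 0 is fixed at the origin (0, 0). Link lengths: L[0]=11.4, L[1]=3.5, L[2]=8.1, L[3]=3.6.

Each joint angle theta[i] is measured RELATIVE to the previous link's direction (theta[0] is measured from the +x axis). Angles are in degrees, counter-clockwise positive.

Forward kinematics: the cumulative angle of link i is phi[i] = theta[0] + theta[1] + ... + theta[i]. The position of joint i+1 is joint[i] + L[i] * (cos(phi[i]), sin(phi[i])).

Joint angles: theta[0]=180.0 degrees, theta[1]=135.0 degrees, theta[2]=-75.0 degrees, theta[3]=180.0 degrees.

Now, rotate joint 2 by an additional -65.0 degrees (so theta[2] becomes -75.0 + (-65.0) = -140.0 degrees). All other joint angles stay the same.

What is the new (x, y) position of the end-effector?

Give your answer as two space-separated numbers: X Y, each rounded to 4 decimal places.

Answer: -13.4080 -2.0827

Derivation:
joint[0] = (0.0000, 0.0000)  (base)
link 0: phi[0] = 180 = 180 deg
  cos(180 deg) = -1.0000, sin(180 deg) = 0.0000
  joint[1] = (0.0000, 0.0000) + 11.4 * (-1.0000, 0.0000) = (0.0000 + -11.4000, 0.0000 + 0.0000) = (-11.4000, 0.0000)
link 1: phi[1] = 180 + 135 = 315 deg
  cos(315 deg) = 0.7071, sin(315 deg) = -0.7071
  joint[2] = (-11.4000, 0.0000) + 3.5 * (0.7071, -0.7071) = (-11.4000 + 2.4749, 0.0000 + -2.4749) = (-8.9251, -2.4749)
link 2: phi[2] = 180 + 135 + -140 = 175 deg
  cos(175 deg) = -0.9962, sin(175 deg) = 0.0872
  joint[3] = (-8.9251, -2.4749) + 8.1 * (-0.9962, 0.0872) = (-8.9251 + -8.0692, -2.4749 + 0.7060) = (-16.9943, -1.7689)
link 3: phi[3] = 180 + 135 + -140 + 180 = 355 deg
  cos(355 deg) = 0.9962, sin(355 deg) = -0.0872
  joint[4] = (-16.9943, -1.7689) + 3.6 * (0.9962, -0.0872) = (-16.9943 + 3.5863, -1.7689 + -0.3138) = (-13.4080, -2.0827)
End effector: (-13.4080, -2.0827)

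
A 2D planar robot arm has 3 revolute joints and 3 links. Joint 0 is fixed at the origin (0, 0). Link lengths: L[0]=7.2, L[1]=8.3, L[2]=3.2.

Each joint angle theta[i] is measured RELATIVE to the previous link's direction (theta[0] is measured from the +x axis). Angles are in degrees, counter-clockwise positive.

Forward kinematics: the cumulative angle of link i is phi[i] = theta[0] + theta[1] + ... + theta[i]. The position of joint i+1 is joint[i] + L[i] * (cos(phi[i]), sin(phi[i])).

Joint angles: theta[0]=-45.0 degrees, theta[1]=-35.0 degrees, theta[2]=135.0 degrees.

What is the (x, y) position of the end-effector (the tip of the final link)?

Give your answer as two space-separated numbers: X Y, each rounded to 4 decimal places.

Answer: 8.3679 -10.6438

Derivation:
joint[0] = (0.0000, 0.0000)  (base)
link 0: phi[0] = -45 = -45 deg
  cos(-45 deg) = 0.7071, sin(-45 deg) = -0.7071
  joint[1] = (0.0000, 0.0000) + 7.2 * (0.7071, -0.7071) = (0.0000 + 5.0912, 0.0000 + -5.0912) = (5.0912, -5.0912)
link 1: phi[1] = -45 + -35 = -80 deg
  cos(-80 deg) = 0.1736, sin(-80 deg) = -0.9848
  joint[2] = (5.0912, -5.0912) + 8.3 * (0.1736, -0.9848) = (5.0912 + 1.4413, -5.0912 + -8.1739) = (6.5324, -13.2651)
link 2: phi[2] = -45 + -35 + 135 = 55 deg
  cos(55 deg) = 0.5736, sin(55 deg) = 0.8192
  joint[3] = (6.5324, -13.2651) + 3.2 * (0.5736, 0.8192) = (6.5324 + 1.8354, -13.2651 + 2.6213) = (8.3679, -10.6438)
End effector: (8.3679, -10.6438)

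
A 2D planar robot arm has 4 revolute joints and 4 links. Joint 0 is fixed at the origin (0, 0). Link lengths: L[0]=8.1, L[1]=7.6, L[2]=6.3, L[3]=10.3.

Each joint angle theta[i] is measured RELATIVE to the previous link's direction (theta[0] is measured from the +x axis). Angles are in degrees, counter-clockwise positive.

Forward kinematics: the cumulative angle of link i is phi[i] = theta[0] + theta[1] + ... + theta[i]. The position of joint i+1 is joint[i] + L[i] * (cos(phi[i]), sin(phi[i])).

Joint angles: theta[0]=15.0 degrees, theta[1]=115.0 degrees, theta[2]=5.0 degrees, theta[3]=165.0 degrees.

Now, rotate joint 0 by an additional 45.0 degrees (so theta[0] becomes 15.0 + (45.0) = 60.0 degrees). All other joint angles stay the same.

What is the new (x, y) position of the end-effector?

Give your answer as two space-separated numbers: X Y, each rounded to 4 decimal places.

Answer: 0.1280 5.0114

Derivation:
joint[0] = (0.0000, 0.0000)  (base)
link 0: phi[0] = 60 = 60 deg
  cos(60 deg) = 0.5000, sin(60 deg) = 0.8660
  joint[1] = (0.0000, 0.0000) + 8.1 * (0.5000, 0.8660) = (0.0000 + 4.0500, 0.0000 + 7.0148) = (4.0500, 7.0148)
link 1: phi[1] = 60 + 115 = 175 deg
  cos(175 deg) = -0.9962, sin(175 deg) = 0.0872
  joint[2] = (4.0500, 7.0148) + 7.6 * (-0.9962, 0.0872) = (4.0500 + -7.5711, 7.0148 + 0.6624) = (-3.5211, 7.6772)
link 2: phi[2] = 60 + 115 + 5 = 180 deg
  cos(180 deg) = -1.0000, sin(180 deg) = 0.0000
  joint[3] = (-3.5211, 7.6772) + 6.3 * (-1.0000, 0.0000) = (-3.5211 + -6.3000, 7.6772 + 0.0000) = (-9.8211, 7.6772)
link 3: phi[3] = 60 + 115 + 5 + 165 = 345 deg
  cos(345 deg) = 0.9659, sin(345 deg) = -0.2588
  joint[4] = (-9.8211, 7.6772) + 10.3 * (0.9659, -0.2588) = (-9.8211 + 9.9490, 7.6772 + -2.6658) = (0.1280, 5.0114)
End effector: (0.1280, 5.0114)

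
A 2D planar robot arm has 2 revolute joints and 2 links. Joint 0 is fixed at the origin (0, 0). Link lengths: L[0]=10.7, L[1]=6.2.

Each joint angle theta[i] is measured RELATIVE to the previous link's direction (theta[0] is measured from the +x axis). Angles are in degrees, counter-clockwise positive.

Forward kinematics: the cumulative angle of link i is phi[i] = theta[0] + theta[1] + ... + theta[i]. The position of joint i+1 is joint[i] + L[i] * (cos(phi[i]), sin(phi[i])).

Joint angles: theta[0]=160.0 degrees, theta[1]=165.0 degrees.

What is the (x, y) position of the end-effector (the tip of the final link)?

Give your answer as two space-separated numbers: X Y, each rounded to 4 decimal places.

Answer: -4.9760 0.1034

Derivation:
joint[0] = (0.0000, 0.0000)  (base)
link 0: phi[0] = 160 = 160 deg
  cos(160 deg) = -0.9397, sin(160 deg) = 0.3420
  joint[1] = (0.0000, 0.0000) + 10.7 * (-0.9397, 0.3420) = (0.0000 + -10.0547, 0.0000 + 3.6596) = (-10.0547, 3.6596)
link 1: phi[1] = 160 + 165 = 325 deg
  cos(325 deg) = 0.8192, sin(325 deg) = -0.5736
  joint[2] = (-10.0547, 3.6596) + 6.2 * (0.8192, -0.5736) = (-10.0547 + 5.0787, 3.6596 + -3.5562) = (-4.9760, 0.1034)
End effector: (-4.9760, 0.1034)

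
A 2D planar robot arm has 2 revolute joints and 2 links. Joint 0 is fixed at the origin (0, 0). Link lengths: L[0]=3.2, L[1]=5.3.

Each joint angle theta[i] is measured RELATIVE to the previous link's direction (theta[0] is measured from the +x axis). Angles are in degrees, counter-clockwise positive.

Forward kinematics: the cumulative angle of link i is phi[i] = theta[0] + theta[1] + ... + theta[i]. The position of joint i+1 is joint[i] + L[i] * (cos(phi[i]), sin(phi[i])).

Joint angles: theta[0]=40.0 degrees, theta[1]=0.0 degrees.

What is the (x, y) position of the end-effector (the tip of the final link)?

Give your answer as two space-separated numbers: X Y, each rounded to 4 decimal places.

Answer: 6.5114 5.4637

Derivation:
joint[0] = (0.0000, 0.0000)  (base)
link 0: phi[0] = 40 = 40 deg
  cos(40 deg) = 0.7660, sin(40 deg) = 0.6428
  joint[1] = (0.0000, 0.0000) + 3.2 * (0.7660, 0.6428) = (0.0000 + 2.4513, 0.0000 + 2.0569) = (2.4513, 2.0569)
link 1: phi[1] = 40 + 0 = 40 deg
  cos(40 deg) = 0.7660, sin(40 deg) = 0.6428
  joint[2] = (2.4513, 2.0569) + 5.3 * (0.7660, 0.6428) = (2.4513 + 4.0600, 2.0569 + 3.4068) = (6.5114, 5.4637)
End effector: (6.5114, 5.4637)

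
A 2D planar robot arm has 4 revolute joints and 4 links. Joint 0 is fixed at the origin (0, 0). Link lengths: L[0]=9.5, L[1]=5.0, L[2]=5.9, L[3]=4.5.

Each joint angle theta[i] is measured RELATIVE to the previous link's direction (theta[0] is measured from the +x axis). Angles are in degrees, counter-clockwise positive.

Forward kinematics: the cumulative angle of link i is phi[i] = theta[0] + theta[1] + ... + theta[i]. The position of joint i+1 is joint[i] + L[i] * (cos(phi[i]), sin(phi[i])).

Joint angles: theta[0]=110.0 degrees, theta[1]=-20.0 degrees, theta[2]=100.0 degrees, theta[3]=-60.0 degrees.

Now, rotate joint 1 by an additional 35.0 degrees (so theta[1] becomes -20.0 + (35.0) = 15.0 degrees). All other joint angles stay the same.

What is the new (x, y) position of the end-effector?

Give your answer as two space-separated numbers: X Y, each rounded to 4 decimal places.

Answer: -14.6357 10.0156

Derivation:
joint[0] = (0.0000, 0.0000)  (base)
link 0: phi[0] = 110 = 110 deg
  cos(110 deg) = -0.3420, sin(110 deg) = 0.9397
  joint[1] = (0.0000, 0.0000) + 9.5 * (-0.3420, 0.9397) = (0.0000 + -3.2492, 0.0000 + 8.9271) = (-3.2492, 8.9271)
link 1: phi[1] = 110 + 15 = 125 deg
  cos(125 deg) = -0.5736, sin(125 deg) = 0.8192
  joint[2] = (-3.2492, 8.9271) + 5 * (-0.5736, 0.8192) = (-3.2492 + -2.8679, 8.9271 + 4.0958) = (-6.1171, 13.0228)
link 2: phi[2] = 110 + 15 + 100 = 225 deg
  cos(225 deg) = -0.7071, sin(225 deg) = -0.7071
  joint[3] = (-6.1171, 13.0228) + 5.9 * (-0.7071, -0.7071) = (-6.1171 + -4.1719, 13.0228 + -4.1719) = (-10.2890, 8.8509)
link 3: phi[3] = 110 + 15 + 100 + -60 = 165 deg
  cos(165 deg) = -0.9659, sin(165 deg) = 0.2588
  joint[4] = (-10.2890, 8.8509) + 4.5 * (-0.9659, 0.2588) = (-10.2890 + -4.3467, 8.8509 + 1.1647) = (-14.6357, 10.0156)
End effector: (-14.6357, 10.0156)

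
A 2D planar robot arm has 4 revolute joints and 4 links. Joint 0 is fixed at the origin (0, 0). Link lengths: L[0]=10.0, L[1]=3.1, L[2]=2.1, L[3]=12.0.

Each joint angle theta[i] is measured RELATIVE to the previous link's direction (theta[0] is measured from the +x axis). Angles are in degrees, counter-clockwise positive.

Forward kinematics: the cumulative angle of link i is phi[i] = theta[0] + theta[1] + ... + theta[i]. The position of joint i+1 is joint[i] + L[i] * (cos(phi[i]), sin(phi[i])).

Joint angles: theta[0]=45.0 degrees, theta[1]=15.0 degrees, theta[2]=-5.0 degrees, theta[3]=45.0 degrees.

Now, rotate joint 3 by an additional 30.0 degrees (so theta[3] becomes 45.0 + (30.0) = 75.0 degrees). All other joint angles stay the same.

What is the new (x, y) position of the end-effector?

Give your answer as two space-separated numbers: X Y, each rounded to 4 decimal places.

joint[0] = (0.0000, 0.0000)  (base)
link 0: phi[0] = 45 = 45 deg
  cos(45 deg) = 0.7071, sin(45 deg) = 0.7071
  joint[1] = (0.0000, 0.0000) + 10 * (0.7071, 0.7071) = (0.0000 + 7.0711, 0.0000 + 7.0711) = (7.0711, 7.0711)
link 1: phi[1] = 45 + 15 = 60 deg
  cos(60 deg) = 0.5000, sin(60 deg) = 0.8660
  joint[2] = (7.0711, 7.0711) + 3.1 * (0.5000, 0.8660) = (7.0711 + 1.5500, 7.0711 + 2.6847) = (8.6211, 9.7557)
link 2: phi[2] = 45 + 15 + -5 = 55 deg
  cos(55 deg) = 0.5736, sin(55 deg) = 0.8192
  joint[3] = (8.6211, 9.7557) + 2.1 * (0.5736, 0.8192) = (8.6211 + 1.2045, 9.7557 + 1.7202) = (9.8256, 11.4760)
link 3: phi[3] = 45 + 15 + -5 + 75 = 130 deg
  cos(130 deg) = -0.6428, sin(130 deg) = 0.7660
  joint[4] = (9.8256, 11.4760) + 12 * (-0.6428, 0.7660) = (9.8256 + -7.7135, 11.4760 + 9.1925) = (2.1121, 20.6685)
End effector: (2.1121, 20.6685)

Answer: 2.1121 20.6685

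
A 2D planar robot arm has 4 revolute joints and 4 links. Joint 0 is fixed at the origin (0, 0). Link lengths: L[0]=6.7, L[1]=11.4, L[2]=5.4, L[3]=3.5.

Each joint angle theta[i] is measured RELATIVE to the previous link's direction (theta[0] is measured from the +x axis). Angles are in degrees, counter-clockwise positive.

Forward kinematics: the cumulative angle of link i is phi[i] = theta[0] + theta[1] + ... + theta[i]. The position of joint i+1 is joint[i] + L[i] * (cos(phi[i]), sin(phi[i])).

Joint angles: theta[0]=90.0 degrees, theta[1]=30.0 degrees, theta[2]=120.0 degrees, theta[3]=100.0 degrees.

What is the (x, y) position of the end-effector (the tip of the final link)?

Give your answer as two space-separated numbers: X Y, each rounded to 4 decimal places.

joint[0] = (0.0000, 0.0000)  (base)
link 0: phi[0] = 90 = 90 deg
  cos(90 deg) = 0.0000, sin(90 deg) = 1.0000
  joint[1] = (0.0000, 0.0000) + 6.7 * (0.0000, 1.0000) = (0.0000 + 0.0000, 0.0000 + 6.7000) = (0.0000, 6.7000)
link 1: phi[1] = 90 + 30 = 120 deg
  cos(120 deg) = -0.5000, sin(120 deg) = 0.8660
  joint[2] = (0.0000, 6.7000) + 11.4 * (-0.5000, 0.8660) = (0.0000 + -5.7000, 6.7000 + 9.8727) = (-5.7000, 16.5727)
link 2: phi[2] = 90 + 30 + 120 = 240 deg
  cos(240 deg) = -0.5000, sin(240 deg) = -0.8660
  joint[3] = (-5.7000, 16.5727) + 5.4 * (-0.5000, -0.8660) = (-5.7000 + -2.7000, 16.5727 + -4.6765) = (-8.4000, 11.8962)
link 3: phi[3] = 90 + 30 + 120 + 100 = 340 deg
  cos(340 deg) = 0.9397, sin(340 deg) = -0.3420
  joint[4] = (-8.4000, 11.8962) + 3.5 * (0.9397, -0.3420) = (-8.4000 + 3.2889, 11.8962 + -1.1971) = (-5.1111, 10.6991)
End effector: (-5.1111, 10.6991)

Answer: -5.1111 10.6991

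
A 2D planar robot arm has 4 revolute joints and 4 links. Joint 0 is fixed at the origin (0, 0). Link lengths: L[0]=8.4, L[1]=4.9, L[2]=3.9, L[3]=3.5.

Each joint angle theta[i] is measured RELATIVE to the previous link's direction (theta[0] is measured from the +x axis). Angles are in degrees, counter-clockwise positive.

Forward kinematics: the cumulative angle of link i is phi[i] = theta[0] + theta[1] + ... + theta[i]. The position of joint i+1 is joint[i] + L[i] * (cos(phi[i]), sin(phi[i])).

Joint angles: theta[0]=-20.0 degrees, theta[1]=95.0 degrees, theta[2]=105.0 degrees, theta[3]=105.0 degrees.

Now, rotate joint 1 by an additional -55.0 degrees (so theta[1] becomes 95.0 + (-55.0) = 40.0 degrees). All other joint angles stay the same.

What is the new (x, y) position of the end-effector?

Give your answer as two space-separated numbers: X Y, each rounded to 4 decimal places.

joint[0] = (0.0000, 0.0000)  (base)
link 0: phi[0] = -20 = -20 deg
  cos(-20 deg) = 0.9397, sin(-20 deg) = -0.3420
  joint[1] = (0.0000, 0.0000) + 8.4 * (0.9397, -0.3420) = (0.0000 + 7.8934, 0.0000 + -2.8730) = (7.8934, -2.8730)
link 1: phi[1] = -20 + 40 = 20 deg
  cos(20 deg) = 0.9397, sin(20 deg) = 0.3420
  joint[2] = (7.8934, -2.8730) + 4.9 * (0.9397, 0.3420) = (7.8934 + 4.6045, -2.8730 + 1.6759) = (12.4979, -1.1971)
link 2: phi[2] = -20 + 40 + 105 = 125 deg
  cos(125 deg) = -0.5736, sin(125 deg) = 0.8192
  joint[3] = (12.4979, -1.1971) + 3.9 * (-0.5736, 0.8192) = (12.4979 + -2.2369, -1.1971 + 3.1947) = (10.2610, 1.9976)
link 3: phi[3] = -20 + 40 + 105 + 105 = 230 deg
  cos(230 deg) = -0.6428, sin(230 deg) = -0.7660
  joint[4] = (10.2610, 1.9976) + 3.5 * (-0.6428, -0.7660) = (10.2610 + -2.2498, 1.9976 + -2.6812) = (8.0112, -0.6835)
End effector: (8.0112, -0.6835)

Answer: 8.0112 -0.6835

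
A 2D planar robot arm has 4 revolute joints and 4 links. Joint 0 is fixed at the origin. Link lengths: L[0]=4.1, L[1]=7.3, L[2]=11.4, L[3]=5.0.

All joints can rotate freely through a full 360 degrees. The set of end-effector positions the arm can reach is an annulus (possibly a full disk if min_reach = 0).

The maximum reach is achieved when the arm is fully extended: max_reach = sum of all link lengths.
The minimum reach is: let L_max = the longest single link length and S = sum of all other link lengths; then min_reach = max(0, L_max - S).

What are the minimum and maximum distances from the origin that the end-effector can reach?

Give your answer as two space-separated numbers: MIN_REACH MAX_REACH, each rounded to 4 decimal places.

Link lengths: [4.1, 7.3, 11.4, 5.0]
max_reach = 4.1 + 7.3 + 11.4 + 5 = 27.8
L_max = max([4.1, 7.3, 11.4, 5.0]) = 11.4
S (sum of others) = 27.8 - 11.4 = 16.4
min_reach = max(0, 11.4 - 16.4) = max(0, -5) = 0

Answer: 0.0000 27.8000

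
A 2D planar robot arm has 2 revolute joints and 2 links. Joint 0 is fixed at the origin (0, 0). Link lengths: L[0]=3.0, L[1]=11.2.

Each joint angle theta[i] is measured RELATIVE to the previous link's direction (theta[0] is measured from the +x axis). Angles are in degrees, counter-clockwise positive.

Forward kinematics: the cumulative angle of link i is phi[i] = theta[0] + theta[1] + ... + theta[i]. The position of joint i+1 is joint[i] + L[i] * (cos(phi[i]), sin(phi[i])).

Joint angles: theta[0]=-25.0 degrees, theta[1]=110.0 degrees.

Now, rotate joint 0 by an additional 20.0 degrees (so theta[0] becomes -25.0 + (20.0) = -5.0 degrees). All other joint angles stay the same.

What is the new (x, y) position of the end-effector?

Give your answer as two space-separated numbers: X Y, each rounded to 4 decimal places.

joint[0] = (0.0000, 0.0000)  (base)
link 0: phi[0] = -5 = -5 deg
  cos(-5 deg) = 0.9962, sin(-5 deg) = -0.0872
  joint[1] = (0.0000, 0.0000) + 3 * (0.9962, -0.0872) = (0.0000 + 2.9886, 0.0000 + -0.2615) = (2.9886, -0.2615)
link 1: phi[1] = -5 + 110 = 105 deg
  cos(105 deg) = -0.2588, sin(105 deg) = 0.9659
  joint[2] = (2.9886, -0.2615) + 11.2 * (-0.2588, 0.9659) = (2.9886 + -2.8988, -0.2615 + 10.8184) = (0.0898, 10.5569)
End effector: (0.0898, 10.5569)

Answer: 0.0898 10.5569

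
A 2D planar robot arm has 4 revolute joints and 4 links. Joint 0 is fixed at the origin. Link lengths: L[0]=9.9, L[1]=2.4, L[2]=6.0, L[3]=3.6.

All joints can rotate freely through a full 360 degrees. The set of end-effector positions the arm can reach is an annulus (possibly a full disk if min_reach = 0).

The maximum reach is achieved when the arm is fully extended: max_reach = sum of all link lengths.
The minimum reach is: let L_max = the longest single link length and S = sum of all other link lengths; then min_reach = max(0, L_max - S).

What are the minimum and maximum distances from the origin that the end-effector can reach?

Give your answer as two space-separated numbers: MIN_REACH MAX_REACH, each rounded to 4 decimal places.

Answer: 0.0000 21.9000

Derivation:
Link lengths: [9.9, 2.4, 6.0, 3.6]
max_reach = 9.9 + 2.4 + 6 + 3.6 = 21.9
L_max = max([9.9, 2.4, 6.0, 3.6]) = 9.9
S (sum of others) = 21.9 - 9.9 = 12
min_reach = max(0, 9.9 - 12) = max(0, -2.1) = 0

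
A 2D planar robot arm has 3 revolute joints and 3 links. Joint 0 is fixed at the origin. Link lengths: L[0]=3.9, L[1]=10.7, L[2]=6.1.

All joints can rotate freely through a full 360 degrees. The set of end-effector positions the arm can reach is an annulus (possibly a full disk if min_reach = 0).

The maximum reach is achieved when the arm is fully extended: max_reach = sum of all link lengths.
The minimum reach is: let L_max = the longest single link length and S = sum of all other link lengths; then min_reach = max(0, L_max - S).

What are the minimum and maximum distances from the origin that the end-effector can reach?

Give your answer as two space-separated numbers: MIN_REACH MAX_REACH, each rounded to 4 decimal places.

Link lengths: [3.9, 10.7, 6.1]
max_reach = 3.9 + 10.7 + 6.1 = 20.7
L_max = max([3.9, 10.7, 6.1]) = 10.7
S (sum of others) = 20.7 - 10.7 = 10
min_reach = max(0, 10.7 - 10) = max(0, 0.7) = 0.7

Answer: 0.7000 20.7000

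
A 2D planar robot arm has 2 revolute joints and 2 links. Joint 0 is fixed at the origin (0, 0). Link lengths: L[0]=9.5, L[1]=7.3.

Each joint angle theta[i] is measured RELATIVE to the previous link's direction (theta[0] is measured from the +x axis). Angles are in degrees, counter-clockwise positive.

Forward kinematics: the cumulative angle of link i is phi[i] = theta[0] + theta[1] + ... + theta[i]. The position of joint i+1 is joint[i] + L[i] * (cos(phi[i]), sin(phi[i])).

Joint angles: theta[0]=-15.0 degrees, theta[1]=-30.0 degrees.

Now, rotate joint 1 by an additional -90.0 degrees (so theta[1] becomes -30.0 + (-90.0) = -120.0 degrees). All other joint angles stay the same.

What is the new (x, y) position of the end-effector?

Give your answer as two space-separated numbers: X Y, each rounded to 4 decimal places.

joint[0] = (0.0000, 0.0000)  (base)
link 0: phi[0] = -15 = -15 deg
  cos(-15 deg) = 0.9659, sin(-15 deg) = -0.2588
  joint[1] = (0.0000, 0.0000) + 9.5 * (0.9659, -0.2588) = (0.0000 + 9.1763, 0.0000 + -2.4588) = (9.1763, -2.4588)
link 1: phi[1] = -15 + -120 = -135 deg
  cos(-135 deg) = -0.7071, sin(-135 deg) = -0.7071
  joint[2] = (9.1763, -2.4588) + 7.3 * (-0.7071, -0.7071) = (9.1763 + -5.1619, -2.4588 + -5.1619) = (4.0144, -7.6207)
End effector: (4.0144, -7.6207)

Answer: 4.0144 -7.6207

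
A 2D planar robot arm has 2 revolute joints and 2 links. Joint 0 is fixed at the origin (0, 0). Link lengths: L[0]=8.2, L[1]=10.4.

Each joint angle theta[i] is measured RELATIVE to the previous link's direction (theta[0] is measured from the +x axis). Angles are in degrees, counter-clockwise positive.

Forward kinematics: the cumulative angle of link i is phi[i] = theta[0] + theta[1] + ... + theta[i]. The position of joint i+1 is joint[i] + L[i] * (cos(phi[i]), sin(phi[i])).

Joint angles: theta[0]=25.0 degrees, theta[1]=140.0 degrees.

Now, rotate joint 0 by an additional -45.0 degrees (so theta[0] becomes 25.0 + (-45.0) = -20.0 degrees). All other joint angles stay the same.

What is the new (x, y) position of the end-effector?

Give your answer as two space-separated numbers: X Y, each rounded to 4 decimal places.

joint[0] = (0.0000, 0.0000)  (base)
link 0: phi[0] = -20 = -20 deg
  cos(-20 deg) = 0.9397, sin(-20 deg) = -0.3420
  joint[1] = (0.0000, 0.0000) + 8.2 * (0.9397, -0.3420) = (0.0000 + 7.7055, 0.0000 + -2.8046) = (7.7055, -2.8046)
link 1: phi[1] = -20 + 140 = 120 deg
  cos(120 deg) = -0.5000, sin(120 deg) = 0.8660
  joint[2] = (7.7055, -2.8046) + 10.4 * (-0.5000, 0.8660) = (7.7055 + -5.2000, -2.8046 + 9.0067) = (2.5055, 6.2021)
End effector: (2.5055, 6.2021)

Answer: 2.5055 6.2021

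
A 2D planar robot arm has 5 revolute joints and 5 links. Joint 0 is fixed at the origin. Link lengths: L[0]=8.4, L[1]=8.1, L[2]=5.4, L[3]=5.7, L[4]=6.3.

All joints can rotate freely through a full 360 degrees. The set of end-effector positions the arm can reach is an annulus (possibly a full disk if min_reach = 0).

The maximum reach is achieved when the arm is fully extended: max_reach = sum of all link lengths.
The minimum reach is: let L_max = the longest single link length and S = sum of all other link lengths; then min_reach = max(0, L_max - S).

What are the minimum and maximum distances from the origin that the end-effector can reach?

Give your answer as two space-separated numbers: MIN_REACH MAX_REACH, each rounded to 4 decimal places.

Answer: 0.0000 33.9000

Derivation:
Link lengths: [8.4, 8.1, 5.4, 5.7, 6.3]
max_reach = 8.4 + 8.1 + 5.4 + 5.7 + 6.3 = 33.9
L_max = max([8.4, 8.1, 5.4, 5.7, 6.3]) = 8.4
S (sum of others) = 33.9 - 8.4 = 25.5
min_reach = max(0, 8.4 - 25.5) = max(0, -17.1) = 0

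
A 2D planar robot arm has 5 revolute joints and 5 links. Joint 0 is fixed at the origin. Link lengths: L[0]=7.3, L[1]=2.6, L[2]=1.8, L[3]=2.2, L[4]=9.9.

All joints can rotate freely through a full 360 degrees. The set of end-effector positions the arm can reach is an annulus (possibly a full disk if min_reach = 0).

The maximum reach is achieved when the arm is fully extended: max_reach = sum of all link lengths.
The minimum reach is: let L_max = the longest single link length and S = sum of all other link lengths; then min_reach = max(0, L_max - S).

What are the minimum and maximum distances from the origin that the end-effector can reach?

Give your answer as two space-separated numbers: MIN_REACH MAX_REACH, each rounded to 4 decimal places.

Answer: 0.0000 23.8000

Derivation:
Link lengths: [7.3, 2.6, 1.8, 2.2, 9.9]
max_reach = 7.3 + 2.6 + 1.8 + 2.2 + 9.9 = 23.8
L_max = max([7.3, 2.6, 1.8, 2.2, 9.9]) = 9.9
S (sum of others) = 23.8 - 9.9 = 13.9
min_reach = max(0, 9.9 - 13.9) = max(0, -4) = 0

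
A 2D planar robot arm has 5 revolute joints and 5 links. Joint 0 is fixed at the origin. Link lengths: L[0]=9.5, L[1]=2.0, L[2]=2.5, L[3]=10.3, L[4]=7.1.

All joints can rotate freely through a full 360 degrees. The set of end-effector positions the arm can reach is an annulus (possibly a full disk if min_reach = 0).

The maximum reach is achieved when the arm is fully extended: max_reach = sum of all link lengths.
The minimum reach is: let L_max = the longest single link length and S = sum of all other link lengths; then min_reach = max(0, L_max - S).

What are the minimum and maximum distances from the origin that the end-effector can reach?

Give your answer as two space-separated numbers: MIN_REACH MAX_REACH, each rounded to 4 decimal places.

Answer: 0.0000 31.4000

Derivation:
Link lengths: [9.5, 2.0, 2.5, 10.3, 7.1]
max_reach = 9.5 + 2 + 2.5 + 10.3 + 7.1 = 31.4
L_max = max([9.5, 2.0, 2.5, 10.3, 7.1]) = 10.3
S (sum of others) = 31.4 - 10.3 = 21.1
min_reach = max(0, 10.3 - 21.1) = max(0, -10.8) = 0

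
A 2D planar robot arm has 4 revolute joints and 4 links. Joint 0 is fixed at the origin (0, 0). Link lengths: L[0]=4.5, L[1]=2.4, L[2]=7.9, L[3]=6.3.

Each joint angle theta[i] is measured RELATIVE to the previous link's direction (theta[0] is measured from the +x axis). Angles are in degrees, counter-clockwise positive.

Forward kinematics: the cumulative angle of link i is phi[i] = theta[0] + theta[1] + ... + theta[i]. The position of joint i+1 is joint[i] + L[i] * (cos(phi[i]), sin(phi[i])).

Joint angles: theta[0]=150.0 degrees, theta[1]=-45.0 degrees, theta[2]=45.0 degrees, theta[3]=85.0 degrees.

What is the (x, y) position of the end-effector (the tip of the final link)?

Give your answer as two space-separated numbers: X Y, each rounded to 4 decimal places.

joint[0] = (0.0000, 0.0000)  (base)
link 0: phi[0] = 150 = 150 deg
  cos(150 deg) = -0.8660, sin(150 deg) = 0.5000
  joint[1] = (0.0000, 0.0000) + 4.5 * (-0.8660, 0.5000) = (0.0000 + -3.8971, 0.0000 + 2.2500) = (-3.8971, 2.2500)
link 1: phi[1] = 150 + -45 = 105 deg
  cos(105 deg) = -0.2588, sin(105 deg) = 0.9659
  joint[2] = (-3.8971, 2.2500) + 2.4 * (-0.2588, 0.9659) = (-3.8971 + -0.6212, 2.2500 + 2.3182) = (-4.5183, 4.5682)
link 2: phi[2] = 150 + -45 + 45 = 150 deg
  cos(150 deg) = -0.8660, sin(150 deg) = 0.5000
  joint[3] = (-4.5183, 4.5682) + 7.9 * (-0.8660, 0.5000) = (-4.5183 + -6.8416, 4.5682 + 3.9500) = (-11.3599, 8.5182)
link 3: phi[3] = 150 + -45 + 45 + 85 = 235 deg
  cos(235 deg) = -0.5736, sin(235 deg) = -0.8192
  joint[4] = (-11.3599, 8.5182) + 6.3 * (-0.5736, -0.8192) = (-11.3599 + -3.6135, 8.5182 + -5.1607) = (-14.9734, 3.3576)
End effector: (-14.9734, 3.3576)

Answer: -14.9734 3.3576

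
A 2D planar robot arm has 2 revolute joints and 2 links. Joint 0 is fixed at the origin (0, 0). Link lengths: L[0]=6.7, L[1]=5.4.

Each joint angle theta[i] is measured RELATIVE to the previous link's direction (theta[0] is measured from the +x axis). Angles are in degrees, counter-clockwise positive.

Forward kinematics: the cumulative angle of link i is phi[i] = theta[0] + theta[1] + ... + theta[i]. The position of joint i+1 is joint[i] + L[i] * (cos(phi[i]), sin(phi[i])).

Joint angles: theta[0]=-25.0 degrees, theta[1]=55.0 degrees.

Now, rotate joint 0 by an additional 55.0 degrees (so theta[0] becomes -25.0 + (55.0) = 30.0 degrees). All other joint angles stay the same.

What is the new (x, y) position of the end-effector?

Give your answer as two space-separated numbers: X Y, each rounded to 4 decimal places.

joint[0] = (0.0000, 0.0000)  (base)
link 0: phi[0] = 30 = 30 deg
  cos(30 deg) = 0.8660, sin(30 deg) = 0.5000
  joint[1] = (0.0000, 0.0000) + 6.7 * (0.8660, 0.5000) = (0.0000 + 5.8024, 0.0000 + 3.3500) = (5.8024, 3.3500)
link 1: phi[1] = 30 + 55 = 85 deg
  cos(85 deg) = 0.0872, sin(85 deg) = 0.9962
  joint[2] = (5.8024, 3.3500) + 5.4 * (0.0872, 0.9962) = (5.8024 + 0.4706, 3.3500 + 5.3795) = (6.2730, 8.7295)
End effector: (6.2730, 8.7295)

Answer: 6.2730 8.7295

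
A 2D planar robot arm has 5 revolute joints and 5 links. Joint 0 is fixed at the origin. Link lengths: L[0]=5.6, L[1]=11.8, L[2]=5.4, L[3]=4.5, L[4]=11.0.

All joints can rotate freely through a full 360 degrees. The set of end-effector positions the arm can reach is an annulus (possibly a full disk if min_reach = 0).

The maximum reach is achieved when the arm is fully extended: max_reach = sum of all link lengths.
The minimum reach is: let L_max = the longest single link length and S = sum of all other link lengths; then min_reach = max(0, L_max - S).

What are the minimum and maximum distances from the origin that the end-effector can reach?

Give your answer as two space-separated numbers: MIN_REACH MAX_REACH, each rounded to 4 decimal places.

Link lengths: [5.6, 11.8, 5.4, 4.5, 11.0]
max_reach = 5.6 + 11.8 + 5.4 + 4.5 + 11 = 38.3
L_max = max([5.6, 11.8, 5.4, 4.5, 11.0]) = 11.8
S (sum of others) = 38.3 - 11.8 = 26.5
min_reach = max(0, 11.8 - 26.5) = max(0, -14.7) = 0

Answer: 0.0000 38.3000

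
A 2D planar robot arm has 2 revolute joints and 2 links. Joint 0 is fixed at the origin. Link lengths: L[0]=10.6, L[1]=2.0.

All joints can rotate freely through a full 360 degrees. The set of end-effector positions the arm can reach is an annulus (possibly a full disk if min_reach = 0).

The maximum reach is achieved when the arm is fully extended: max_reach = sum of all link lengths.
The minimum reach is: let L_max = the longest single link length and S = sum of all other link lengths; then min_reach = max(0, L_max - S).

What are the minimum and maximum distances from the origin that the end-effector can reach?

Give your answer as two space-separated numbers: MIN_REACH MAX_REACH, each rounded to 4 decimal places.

Answer: 8.6000 12.6000

Derivation:
Link lengths: [10.6, 2.0]
max_reach = 10.6 + 2 = 12.6
L_max = max([10.6, 2.0]) = 10.6
S (sum of others) = 12.6 - 10.6 = 2
min_reach = max(0, 10.6 - 2) = max(0, 8.6) = 8.6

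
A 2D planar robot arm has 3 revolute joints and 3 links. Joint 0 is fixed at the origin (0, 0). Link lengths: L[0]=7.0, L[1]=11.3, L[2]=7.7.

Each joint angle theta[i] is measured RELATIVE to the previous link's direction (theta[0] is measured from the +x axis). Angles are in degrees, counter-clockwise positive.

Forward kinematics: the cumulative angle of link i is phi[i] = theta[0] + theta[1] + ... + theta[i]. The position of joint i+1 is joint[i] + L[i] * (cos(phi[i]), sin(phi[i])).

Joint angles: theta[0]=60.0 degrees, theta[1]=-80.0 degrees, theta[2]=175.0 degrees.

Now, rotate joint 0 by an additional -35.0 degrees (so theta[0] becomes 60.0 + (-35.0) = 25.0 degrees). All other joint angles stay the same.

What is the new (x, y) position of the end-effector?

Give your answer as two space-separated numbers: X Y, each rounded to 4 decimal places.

joint[0] = (0.0000, 0.0000)  (base)
link 0: phi[0] = 25 = 25 deg
  cos(25 deg) = 0.9063, sin(25 deg) = 0.4226
  joint[1] = (0.0000, 0.0000) + 7 * (0.9063, 0.4226) = (0.0000 + 6.3442, 0.0000 + 2.9583) = (6.3442, 2.9583)
link 1: phi[1] = 25 + -80 = -55 deg
  cos(-55 deg) = 0.5736, sin(-55 deg) = -0.8192
  joint[2] = (6.3442, 2.9583) + 11.3 * (0.5736, -0.8192) = (6.3442 + 6.4814, 2.9583 + -9.2564) = (12.8256, -6.2981)
link 2: phi[2] = 25 + -80 + 175 = 120 deg
  cos(120 deg) = -0.5000, sin(120 deg) = 0.8660
  joint[3] = (12.8256, -6.2981) + 7.7 * (-0.5000, 0.8660) = (12.8256 + -3.8500, -6.2981 + 6.6684) = (8.9756, 0.3703)
End effector: (8.9756, 0.3703)

Answer: 8.9756 0.3703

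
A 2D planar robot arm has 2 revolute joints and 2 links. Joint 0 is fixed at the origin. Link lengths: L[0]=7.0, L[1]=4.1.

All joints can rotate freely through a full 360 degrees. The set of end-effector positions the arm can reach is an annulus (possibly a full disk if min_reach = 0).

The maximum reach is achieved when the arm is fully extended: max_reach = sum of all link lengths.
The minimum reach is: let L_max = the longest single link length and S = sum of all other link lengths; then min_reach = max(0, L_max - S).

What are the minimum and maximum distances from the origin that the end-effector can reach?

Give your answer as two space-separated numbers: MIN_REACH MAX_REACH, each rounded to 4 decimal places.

Link lengths: [7.0, 4.1]
max_reach = 7 + 4.1 = 11.1
L_max = max([7.0, 4.1]) = 7
S (sum of others) = 11.1 - 7 = 4.1
min_reach = max(0, 7 - 4.1) = max(0, 2.9) = 2.9

Answer: 2.9000 11.1000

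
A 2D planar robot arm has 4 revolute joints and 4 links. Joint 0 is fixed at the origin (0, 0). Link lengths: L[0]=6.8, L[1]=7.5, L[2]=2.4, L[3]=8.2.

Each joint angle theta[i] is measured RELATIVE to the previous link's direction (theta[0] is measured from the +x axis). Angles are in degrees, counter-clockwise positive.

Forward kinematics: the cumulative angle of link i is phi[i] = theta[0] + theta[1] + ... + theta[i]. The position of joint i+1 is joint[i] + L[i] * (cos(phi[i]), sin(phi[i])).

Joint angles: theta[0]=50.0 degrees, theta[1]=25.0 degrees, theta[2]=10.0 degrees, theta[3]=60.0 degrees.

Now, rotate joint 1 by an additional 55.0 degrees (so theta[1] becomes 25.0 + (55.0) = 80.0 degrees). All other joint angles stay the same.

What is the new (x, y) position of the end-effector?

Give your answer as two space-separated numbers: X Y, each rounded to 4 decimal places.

joint[0] = (0.0000, 0.0000)  (base)
link 0: phi[0] = 50 = 50 deg
  cos(50 deg) = 0.6428, sin(50 deg) = 0.7660
  joint[1] = (0.0000, 0.0000) + 6.8 * (0.6428, 0.7660) = (0.0000 + 4.3710, 0.0000 + 5.2091) = (4.3710, 5.2091)
link 1: phi[1] = 50 + 80 = 130 deg
  cos(130 deg) = -0.6428, sin(130 deg) = 0.7660
  joint[2] = (4.3710, 5.2091) + 7.5 * (-0.6428, 0.7660) = (4.3710 + -4.8209, 5.2091 + 5.7453) = (-0.4500, 10.9544)
link 2: phi[2] = 50 + 80 + 10 = 140 deg
  cos(140 deg) = -0.7660, sin(140 deg) = 0.6428
  joint[3] = (-0.4500, 10.9544) + 2.4 * (-0.7660, 0.6428) = (-0.4500 + -1.8385, 10.9544 + 1.5427) = (-2.2885, 12.4971)
link 3: phi[3] = 50 + 80 + 10 + 60 = 200 deg
  cos(200 deg) = -0.9397, sin(200 deg) = -0.3420
  joint[4] = (-2.2885, 12.4971) + 8.2 * (-0.9397, -0.3420) = (-2.2885 + -7.7055, 12.4971 + -2.8046) = (-9.9939, 9.6926)
End effector: (-9.9939, 9.6926)

Answer: -9.9939 9.6926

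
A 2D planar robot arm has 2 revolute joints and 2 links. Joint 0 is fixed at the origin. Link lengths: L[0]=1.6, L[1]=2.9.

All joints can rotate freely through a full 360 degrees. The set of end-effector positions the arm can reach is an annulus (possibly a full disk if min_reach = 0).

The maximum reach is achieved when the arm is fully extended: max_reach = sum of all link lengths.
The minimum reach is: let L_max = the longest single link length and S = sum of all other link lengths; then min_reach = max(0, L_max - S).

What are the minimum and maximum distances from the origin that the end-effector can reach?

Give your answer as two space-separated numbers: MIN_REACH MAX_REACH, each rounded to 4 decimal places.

Link lengths: [1.6, 2.9]
max_reach = 1.6 + 2.9 = 4.5
L_max = max([1.6, 2.9]) = 2.9
S (sum of others) = 4.5 - 2.9 = 1.6
min_reach = max(0, 2.9 - 1.6) = max(0, 1.3) = 1.3

Answer: 1.3000 4.5000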